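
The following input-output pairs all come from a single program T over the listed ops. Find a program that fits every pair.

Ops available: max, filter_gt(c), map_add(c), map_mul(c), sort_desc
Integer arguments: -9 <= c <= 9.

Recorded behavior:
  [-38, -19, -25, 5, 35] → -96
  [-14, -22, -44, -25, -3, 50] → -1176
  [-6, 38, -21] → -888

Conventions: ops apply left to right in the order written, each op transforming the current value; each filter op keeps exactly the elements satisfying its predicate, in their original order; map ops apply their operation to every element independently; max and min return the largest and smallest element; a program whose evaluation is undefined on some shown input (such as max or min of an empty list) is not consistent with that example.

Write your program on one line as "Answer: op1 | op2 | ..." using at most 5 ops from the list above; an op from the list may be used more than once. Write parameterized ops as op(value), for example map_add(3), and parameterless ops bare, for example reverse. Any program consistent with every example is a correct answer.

map_add(-1) | filter_gt(2) | map_mul(-4) | map_mul(6) | max

Check, running the answer program on each example:
  [-38, -19, -25, 5, 35] -> [-39, -20, -26, 4, 34] -> [4, 34] -> [-16, -136] -> [-96, -816] -> -96
  [-14, -22, -44, -25, -3, 50] -> [-15, -23, -45, -26, -4, 49] -> [49] -> [-196] -> [-1176] -> -1176
  [-6, 38, -21] -> [-7, 37, -22] -> [37] -> [-148] -> [-888] -> -888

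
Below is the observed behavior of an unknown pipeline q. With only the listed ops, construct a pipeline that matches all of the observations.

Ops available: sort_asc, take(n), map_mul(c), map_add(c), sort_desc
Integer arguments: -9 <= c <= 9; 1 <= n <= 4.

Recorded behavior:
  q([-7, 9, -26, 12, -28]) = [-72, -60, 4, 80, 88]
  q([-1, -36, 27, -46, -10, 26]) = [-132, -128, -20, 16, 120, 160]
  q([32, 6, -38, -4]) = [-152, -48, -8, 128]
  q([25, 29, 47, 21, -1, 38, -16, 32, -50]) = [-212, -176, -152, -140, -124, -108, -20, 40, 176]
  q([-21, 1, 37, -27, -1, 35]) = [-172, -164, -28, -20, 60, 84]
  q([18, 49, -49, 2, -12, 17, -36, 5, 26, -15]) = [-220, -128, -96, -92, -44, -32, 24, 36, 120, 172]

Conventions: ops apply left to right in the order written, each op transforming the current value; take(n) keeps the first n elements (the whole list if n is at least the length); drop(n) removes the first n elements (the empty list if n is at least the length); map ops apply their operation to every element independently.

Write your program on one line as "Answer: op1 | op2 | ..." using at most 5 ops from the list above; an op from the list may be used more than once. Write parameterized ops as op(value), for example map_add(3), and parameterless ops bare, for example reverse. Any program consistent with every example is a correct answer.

sort_asc | sort_desc | map_add(6) | map_mul(-4)

Check, running the answer program on each example:
  [-7, 9, -26, 12, -28] -> [-28, -26, -7, 9, 12] -> [12, 9, -7, -26, -28] -> [18, 15, -1, -20, -22] -> [-72, -60, 4, 80, 88]
  [-1, -36, 27, -46, -10, 26] -> [-46, -36, -10, -1, 26, 27] -> [27, 26, -1, -10, -36, -46] -> [33, 32, 5, -4, -30, -40] -> [-132, -128, -20, 16, 120, 160]
  [32, 6, -38, -4] -> [-38, -4, 6, 32] -> [32, 6, -4, -38] -> [38, 12, 2, -32] -> [-152, -48, -8, 128]
  [25, 29, 47, 21, -1, 38, -16, 32, -50] -> [-50, -16, -1, 21, 25, 29, 32, 38, 47] -> [47, 38, 32, 29, 25, 21, -1, -16, -50] -> [53, 44, 38, 35, 31, 27, 5, -10, -44] -> [-212, -176, -152, -140, -124, -108, -20, 40, 176]
  [-21, 1, 37, -27, -1, 35] -> [-27, -21, -1, 1, 35, 37] -> [37, 35, 1, -1, -21, -27] -> [43, 41, 7, 5, -15, -21] -> [-172, -164, -28, -20, 60, 84]
  [18, 49, -49, 2, -12, 17, -36, 5, 26, -15] -> [-49, -36, -15, -12, 2, 5, 17, 18, 26, 49] -> [49, 26, 18, 17, 5, 2, -12, -15, -36, -49] -> [55, 32, 24, 23, 11, 8, -6, -9, -30, -43] -> [-220, -128, -96, -92, -44, -32, 24, 36, 120, 172]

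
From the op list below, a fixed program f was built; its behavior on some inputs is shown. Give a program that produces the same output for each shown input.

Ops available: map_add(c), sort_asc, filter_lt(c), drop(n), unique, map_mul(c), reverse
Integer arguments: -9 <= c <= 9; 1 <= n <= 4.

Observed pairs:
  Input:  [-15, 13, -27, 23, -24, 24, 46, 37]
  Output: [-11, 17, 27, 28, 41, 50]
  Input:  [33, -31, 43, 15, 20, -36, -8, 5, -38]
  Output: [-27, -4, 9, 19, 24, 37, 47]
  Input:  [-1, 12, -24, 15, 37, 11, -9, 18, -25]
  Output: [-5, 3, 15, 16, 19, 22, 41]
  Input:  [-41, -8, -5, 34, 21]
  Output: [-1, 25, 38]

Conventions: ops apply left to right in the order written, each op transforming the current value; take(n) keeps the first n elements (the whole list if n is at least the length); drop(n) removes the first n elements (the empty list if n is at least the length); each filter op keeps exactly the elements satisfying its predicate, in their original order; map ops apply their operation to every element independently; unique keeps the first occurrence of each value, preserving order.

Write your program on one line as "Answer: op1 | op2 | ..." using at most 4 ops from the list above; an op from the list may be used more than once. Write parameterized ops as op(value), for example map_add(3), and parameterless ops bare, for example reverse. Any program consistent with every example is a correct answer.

map_add(4) | sort_asc | drop(1) | drop(1)

Check, running the answer program on each example:
  [-15, 13, -27, 23, -24, 24, 46, 37] -> [-11, 17, -23, 27, -20, 28, 50, 41] -> [-23, -20, -11, 17, 27, 28, 41, 50] -> [-20, -11, 17, 27, 28, 41, 50] -> [-11, 17, 27, 28, 41, 50]
  [33, -31, 43, 15, 20, -36, -8, 5, -38] -> [37, -27, 47, 19, 24, -32, -4, 9, -34] -> [-34, -32, -27, -4, 9, 19, 24, 37, 47] -> [-32, -27, -4, 9, 19, 24, 37, 47] -> [-27, -4, 9, 19, 24, 37, 47]
  [-1, 12, -24, 15, 37, 11, -9, 18, -25] -> [3, 16, -20, 19, 41, 15, -5, 22, -21] -> [-21, -20, -5, 3, 15, 16, 19, 22, 41] -> [-20, -5, 3, 15, 16, 19, 22, 41] -> [-5, 3, 15, 16, 19, 22, 41]
  [-41, -8, -5, 34, 21] -> [-37, -4, -1, 38, 25] -> [-37, -4, -1, 25, 38] -> [-4, -1, 25, 38] -> [-1, 25, 38]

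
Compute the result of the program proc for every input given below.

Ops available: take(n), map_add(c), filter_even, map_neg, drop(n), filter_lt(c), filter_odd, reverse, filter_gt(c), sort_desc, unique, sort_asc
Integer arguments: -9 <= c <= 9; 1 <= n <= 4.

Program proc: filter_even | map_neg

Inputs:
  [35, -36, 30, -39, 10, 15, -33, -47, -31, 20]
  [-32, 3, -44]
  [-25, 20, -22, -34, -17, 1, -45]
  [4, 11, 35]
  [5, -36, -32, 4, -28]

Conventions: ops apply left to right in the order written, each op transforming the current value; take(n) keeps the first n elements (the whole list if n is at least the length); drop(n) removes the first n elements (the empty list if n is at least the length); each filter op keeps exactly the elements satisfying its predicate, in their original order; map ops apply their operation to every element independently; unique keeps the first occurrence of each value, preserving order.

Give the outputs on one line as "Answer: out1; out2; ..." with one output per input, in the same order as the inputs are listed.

Execution, op by op:
  [35, -36, 30, -39, 10, 15, -33, -47, -31, 20] -> [-36, 30, 10, 20] -> [36, -30, -10, -20]
  [-32, 3, -44] -> [-32, -44] -> [32, 44]
  [-25, 20, -22, -34, -17, 1, -45] -> [20, -22, -34] -> [-20, 22, 34]
  [4, 11, 35] -> [4] -> [-4]
  [5, -36, -32, 4, -28] -> [-36, -32, 4, -28] -> [36, 32, -4, 28]

[36, -30, -10, -20]; [32, 44]; [-20, 22, 34]; [-4]; [36, 32, -4, 28]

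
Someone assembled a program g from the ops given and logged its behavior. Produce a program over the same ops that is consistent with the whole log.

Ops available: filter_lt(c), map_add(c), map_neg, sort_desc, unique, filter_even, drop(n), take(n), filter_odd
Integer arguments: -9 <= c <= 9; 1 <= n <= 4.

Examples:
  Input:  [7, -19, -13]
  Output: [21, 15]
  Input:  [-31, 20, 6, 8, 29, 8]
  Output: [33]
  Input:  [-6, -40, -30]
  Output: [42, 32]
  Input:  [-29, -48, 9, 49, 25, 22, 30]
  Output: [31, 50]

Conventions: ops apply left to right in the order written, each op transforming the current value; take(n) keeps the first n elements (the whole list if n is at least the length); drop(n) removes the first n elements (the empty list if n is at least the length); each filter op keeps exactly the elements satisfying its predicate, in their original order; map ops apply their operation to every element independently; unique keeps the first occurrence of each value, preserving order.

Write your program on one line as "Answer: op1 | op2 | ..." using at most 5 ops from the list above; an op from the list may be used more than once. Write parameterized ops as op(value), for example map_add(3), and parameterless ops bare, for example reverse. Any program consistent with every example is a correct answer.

filter_lt(-9) | map_add(7) | map_neg | map_add(9)

Check, running the answer program on each example:
  [7, -19, -13] -> [-19, -13] -> [-12, -6] -> [12, 6] -> [21, 15]
  [-31, 20, 6, 8, 29, 8] -> [-31] -> [-24] -> [24] -> [33]
  [-6, -40, -30] -> [-40, -30] -> [-33, -23] -> [33, 23] -> [42, 32]
  [-29, -48, 9, 49, 25, 22, 30] -> [-29, -48] -> [-22, -41] -> [22, 41] -> [31, 50]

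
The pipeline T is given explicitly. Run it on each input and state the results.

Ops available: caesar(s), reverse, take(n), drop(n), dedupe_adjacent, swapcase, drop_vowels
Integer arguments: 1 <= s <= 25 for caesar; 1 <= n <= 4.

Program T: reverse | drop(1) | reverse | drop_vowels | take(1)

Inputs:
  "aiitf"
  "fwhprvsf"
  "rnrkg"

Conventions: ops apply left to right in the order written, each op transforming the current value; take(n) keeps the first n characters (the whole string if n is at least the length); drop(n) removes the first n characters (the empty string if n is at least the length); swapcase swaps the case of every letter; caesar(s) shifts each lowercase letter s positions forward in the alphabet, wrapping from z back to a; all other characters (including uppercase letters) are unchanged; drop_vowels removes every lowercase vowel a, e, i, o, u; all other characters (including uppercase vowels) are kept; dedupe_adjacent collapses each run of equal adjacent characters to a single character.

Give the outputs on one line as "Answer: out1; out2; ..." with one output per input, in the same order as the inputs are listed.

"t"; "f"; "r"

Execution, op by op:
  "aiitf" -> "ftiia" -> "tiia" -> "aiit" -> "t" -> "t"
  "fwhprvsf" -> "fsvrphwf" -> "svrphwf" -> "fwhprvs" -> "fwhprvs" -> "f"
  "rnrkg" -> "gkrnr" -> "krnr" -> "rnrk" -> "rnrk" -> "r"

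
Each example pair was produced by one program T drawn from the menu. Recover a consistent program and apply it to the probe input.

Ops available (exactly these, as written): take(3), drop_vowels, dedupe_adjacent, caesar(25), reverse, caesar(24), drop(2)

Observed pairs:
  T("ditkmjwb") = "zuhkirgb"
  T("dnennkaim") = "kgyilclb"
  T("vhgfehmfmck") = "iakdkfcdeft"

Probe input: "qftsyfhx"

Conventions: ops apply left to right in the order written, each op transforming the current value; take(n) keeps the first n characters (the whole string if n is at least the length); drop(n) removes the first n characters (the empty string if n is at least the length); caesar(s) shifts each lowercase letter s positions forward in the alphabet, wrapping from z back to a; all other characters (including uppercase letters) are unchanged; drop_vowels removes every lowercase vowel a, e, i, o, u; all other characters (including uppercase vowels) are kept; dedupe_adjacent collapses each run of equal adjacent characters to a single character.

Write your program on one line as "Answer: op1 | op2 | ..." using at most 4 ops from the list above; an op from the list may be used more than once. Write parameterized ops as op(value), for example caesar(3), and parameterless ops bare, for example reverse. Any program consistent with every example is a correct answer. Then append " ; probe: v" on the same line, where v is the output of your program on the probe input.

reverse | caesar(24) | dedupe_adjacent ; probe: "vfdwqrdo"

Check, running the answer program on each example:
  "ditkmjwb" -> "bwjmktid" -> "zuhkirgb" -> "zuhkirgb"
  "dnennkaim" -> "miaknnend" -> "kgyillclb" -> "kgyilclb"
  "vhgfehmfmck" -> "kcmfmhefghv" -> "iakdkfcdeft" -> "iakdkfcdeft"
  probe: "qftsyfhx" -> "xhfystfq" -> "vfdwqrdo" -> "vfdwqrdo"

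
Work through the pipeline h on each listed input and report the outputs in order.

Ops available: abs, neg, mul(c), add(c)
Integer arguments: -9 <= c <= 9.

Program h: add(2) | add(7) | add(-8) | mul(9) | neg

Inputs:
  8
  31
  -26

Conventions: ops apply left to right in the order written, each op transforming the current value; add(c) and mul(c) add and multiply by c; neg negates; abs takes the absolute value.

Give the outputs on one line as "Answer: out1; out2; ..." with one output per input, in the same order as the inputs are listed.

Execution, op by op:
  8 -> 10 -> 17 -> 9 -> 81 -> -81
  31 -> 33 -> 40 -> 32 -> 288 -> -288
  -26 -> -24 -> -17 -> -25 -> -225 -> 225

-81; -288; 225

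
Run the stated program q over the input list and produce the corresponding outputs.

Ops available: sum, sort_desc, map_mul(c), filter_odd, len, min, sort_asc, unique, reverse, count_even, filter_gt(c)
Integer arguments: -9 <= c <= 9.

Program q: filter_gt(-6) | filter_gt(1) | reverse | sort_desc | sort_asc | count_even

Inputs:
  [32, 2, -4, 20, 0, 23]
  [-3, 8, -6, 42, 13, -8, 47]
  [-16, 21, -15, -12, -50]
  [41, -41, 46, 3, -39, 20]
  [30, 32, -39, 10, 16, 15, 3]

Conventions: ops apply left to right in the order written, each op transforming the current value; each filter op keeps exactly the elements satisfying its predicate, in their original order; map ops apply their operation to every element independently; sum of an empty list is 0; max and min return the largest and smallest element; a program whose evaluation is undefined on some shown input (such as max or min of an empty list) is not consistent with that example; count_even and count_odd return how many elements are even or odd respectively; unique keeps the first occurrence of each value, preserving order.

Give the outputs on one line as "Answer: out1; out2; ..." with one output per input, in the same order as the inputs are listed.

Execution, op by op:
  [32, 2, -4, 20, 0, 23] -> [32, 2, -4, 20, 0, 23] -> [32, 2, 20, 23] -> [23, 20, 2, 32] -> [32, 23, 20, 2] -> [2, 20, 23, 32] -> 3
  [-3, 8, -6, 42, 13, -8, 47] -> [-3, 8, 42, 13, 47] -> [8, 42, 13, 47] -> [47, 13, 42, 8] -> [47, 42, 13, 8] -> [8, 13, 42, 47] -> 2
  [-16, 21, -15, -12, -50] -> [21] -> [21] -> [21] -> [21] -> [21] -> 0
  [41, -41, 46, 3, -39, 20] -> [41, 46, 3, 20] -> [41, 46, 3, 20] -> [20, 3, 46, 41] -> [46, 41, 20, 3] -> [3, 20, 41, 46] -> 2
  [30, 32, -39, 10, 16, 15, 3] -> [30, 32, 10, 16, 15, 3] -> [30, 32, 10, 16, 15, 3] -> [3, 15, 16, 10, 32, 30] -> [32, 30, 16, 15, 10, 3] -> [3, 10, 15, 16, 30, 32] -> 4

3; 2; 0; 2; 4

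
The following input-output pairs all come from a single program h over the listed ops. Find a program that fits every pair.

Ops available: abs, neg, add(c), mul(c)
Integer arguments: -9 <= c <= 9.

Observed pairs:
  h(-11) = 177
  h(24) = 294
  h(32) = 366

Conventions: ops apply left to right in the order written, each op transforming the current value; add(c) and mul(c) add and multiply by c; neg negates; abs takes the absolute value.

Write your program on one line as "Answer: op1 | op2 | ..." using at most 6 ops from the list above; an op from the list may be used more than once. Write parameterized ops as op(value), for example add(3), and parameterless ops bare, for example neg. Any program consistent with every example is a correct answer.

abs | neg | add(-6) | add(-3) | mul(-9) | add(-3)

Check, running the answer program on each example:
  -11 -> 11 -> -11 -> -17 -> -20 -> 180 -> 177
  24 -> 24 -> -24 -> -30 -> -33 -> 297 -> 294
  32 -> 32 -> -32 -> -38 -> -41 -> 369 -> 366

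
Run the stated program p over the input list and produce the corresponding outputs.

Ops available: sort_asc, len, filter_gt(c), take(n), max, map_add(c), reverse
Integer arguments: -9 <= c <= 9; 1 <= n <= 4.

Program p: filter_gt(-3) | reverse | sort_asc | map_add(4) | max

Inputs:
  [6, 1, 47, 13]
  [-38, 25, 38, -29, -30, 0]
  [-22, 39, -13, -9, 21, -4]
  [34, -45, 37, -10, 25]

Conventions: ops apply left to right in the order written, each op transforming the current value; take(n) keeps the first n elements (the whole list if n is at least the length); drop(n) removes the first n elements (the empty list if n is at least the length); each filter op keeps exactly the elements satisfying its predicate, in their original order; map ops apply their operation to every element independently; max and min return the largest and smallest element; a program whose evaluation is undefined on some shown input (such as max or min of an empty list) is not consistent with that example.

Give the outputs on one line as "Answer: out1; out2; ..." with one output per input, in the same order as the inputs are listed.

Execution, op by op:
  [6, 1, 47, 13] -> [6, 1, 47, 13] -> [13, 47, 1, 6] -> [1, 6, 13, 47] -> [5, 10, 17, 51] -> 51
  [-38, 25, 38, -29, -30, 0] -> [25, 38, 0] -> [0, 38, 25] -> [0, 25, 38] -> [4, 29, 42] -> 42
  [-22, 39, -13, -9, 21, -4] -> [39, 21] -> [21, 39] -> [21, 39] -> [25, 43] -> 43
  [34, -45, 37, -10, 25] -> [34, 37, 25] -> [25, 37, 34] -> [25, 34, 37] -> [29, 38, 41] -> 41

51; 42; 43; 41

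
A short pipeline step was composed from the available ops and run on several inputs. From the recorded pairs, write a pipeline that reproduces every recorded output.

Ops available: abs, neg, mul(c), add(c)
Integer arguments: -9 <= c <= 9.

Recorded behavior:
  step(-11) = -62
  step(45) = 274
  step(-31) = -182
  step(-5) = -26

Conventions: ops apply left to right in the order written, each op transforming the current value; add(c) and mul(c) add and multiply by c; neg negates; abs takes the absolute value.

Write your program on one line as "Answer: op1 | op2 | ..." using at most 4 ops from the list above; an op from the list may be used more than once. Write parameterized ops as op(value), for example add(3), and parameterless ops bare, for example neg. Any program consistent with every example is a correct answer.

neg | mul(-6) | add(4)

Check, running the answer program on each example:
  -11 -> 11 -> -66 -> -62
  45 -> -45 -> 270 -> 274
  -31 -> 31 -> -186 -> -182
  -5 -> 5 -> -30 -> -26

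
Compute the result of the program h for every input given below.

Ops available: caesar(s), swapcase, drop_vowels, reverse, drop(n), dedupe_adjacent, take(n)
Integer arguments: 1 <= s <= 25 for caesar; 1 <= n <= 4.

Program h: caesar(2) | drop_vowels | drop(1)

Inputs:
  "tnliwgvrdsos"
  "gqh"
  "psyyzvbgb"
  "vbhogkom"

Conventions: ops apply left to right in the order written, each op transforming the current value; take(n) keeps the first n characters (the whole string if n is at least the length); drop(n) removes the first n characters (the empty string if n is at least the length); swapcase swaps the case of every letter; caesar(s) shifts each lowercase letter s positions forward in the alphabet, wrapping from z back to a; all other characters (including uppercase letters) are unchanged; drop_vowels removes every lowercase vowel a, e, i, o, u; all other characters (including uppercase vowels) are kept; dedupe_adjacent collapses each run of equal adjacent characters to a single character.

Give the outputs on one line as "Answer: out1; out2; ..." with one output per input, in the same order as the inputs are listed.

Execution, op by op:
  "tnliwgvrdsos" -> "vpnkyixtfuqu" -> "vpnkyxtfq" -> "pnkyxtfq"
  "gqh" -> "isj" -> "sj" -> "j"
  "psyyzvbgb" -> "ruaabxdid" -> "rbxdd" -> "bxdd"
  "vbhogkom" -> "xdjqimqo" -> "xdjqmq" -> "djqmq"

"pnkyxtfq"; "j"; "bxdd"; "djqmq"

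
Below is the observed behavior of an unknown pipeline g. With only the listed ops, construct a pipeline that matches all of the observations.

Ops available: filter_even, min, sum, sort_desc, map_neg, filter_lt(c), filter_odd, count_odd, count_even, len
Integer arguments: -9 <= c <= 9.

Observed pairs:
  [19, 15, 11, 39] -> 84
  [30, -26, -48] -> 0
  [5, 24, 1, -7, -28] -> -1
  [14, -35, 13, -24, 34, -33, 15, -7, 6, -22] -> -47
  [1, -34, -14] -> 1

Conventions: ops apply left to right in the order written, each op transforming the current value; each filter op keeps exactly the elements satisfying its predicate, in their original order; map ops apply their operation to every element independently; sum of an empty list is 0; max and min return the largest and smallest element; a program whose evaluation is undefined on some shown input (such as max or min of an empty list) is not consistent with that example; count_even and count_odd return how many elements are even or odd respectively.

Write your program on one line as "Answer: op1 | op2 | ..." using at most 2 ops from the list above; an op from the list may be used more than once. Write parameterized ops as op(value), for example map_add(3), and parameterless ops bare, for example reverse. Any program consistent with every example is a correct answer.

filter_odd | sum

Check, running the answer program on each example:
  [19, 15, 11, 39] -> [19, 15, 11, 39] -> 84
  [30, -26, -48] -> [] -> 0
  [5, 24, 1, -7, -28] -> [5, 1, -7] -> -1
  [14, -35, 13, -24, 34, -33, 15, -7, 6, -22] -> [-35, 13, -33, 15, -7] -> -47
  [1, -34, -14] -> [1] -> 1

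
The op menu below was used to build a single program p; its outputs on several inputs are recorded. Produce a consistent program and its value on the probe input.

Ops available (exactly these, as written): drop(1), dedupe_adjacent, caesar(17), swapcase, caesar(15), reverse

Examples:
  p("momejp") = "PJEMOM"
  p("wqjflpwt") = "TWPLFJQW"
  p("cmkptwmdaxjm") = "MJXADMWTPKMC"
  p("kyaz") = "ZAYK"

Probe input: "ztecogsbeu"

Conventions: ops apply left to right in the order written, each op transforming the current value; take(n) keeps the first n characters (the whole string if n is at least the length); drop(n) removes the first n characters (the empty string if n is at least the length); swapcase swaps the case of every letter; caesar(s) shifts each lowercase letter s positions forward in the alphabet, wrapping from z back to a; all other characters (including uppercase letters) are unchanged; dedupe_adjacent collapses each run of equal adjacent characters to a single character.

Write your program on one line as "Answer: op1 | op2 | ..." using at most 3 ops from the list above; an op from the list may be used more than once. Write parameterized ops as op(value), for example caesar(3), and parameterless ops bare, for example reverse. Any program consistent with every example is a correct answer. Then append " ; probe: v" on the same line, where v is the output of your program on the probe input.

swapcase | reverse ; probe: "UEBSGOCETZ"

Check, running the answer program on each example:
  "momejp" -> "MOMEJP" -> "PJEMOM"
  "wqjflpwt" -> "WQJFLPWT" -> "TWPLFJQW"
  "cmkptwmdaxjm" -> "CMKPTWMDAXJM" -> "MJXADMWTPKMC"
  "kyaz" -> "KYAZ" -> "ZAYK"
  probe: "ztecogsbeu" -> "ZTECOGSBEU" -> "UEBSGOCETZ"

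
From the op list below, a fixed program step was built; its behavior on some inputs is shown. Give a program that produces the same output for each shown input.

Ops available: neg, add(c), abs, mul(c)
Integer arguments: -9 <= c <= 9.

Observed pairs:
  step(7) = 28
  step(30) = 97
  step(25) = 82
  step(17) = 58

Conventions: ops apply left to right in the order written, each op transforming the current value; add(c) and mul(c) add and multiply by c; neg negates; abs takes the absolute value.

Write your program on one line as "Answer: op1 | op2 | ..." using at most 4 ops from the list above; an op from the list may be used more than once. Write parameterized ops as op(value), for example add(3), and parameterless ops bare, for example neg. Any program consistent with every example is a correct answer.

mul(-3) | add(-8) | abs | add(-1)

Check, running the answer program on each example:
  7 -> -21 -> -29 -> 29 -> 28
  30 -> -90 -> -98 -> 98 -> 97
  25 -> -75 -> -83 -> 83 -> 82
  17 -> -51 -> -59 -> 59 -> 58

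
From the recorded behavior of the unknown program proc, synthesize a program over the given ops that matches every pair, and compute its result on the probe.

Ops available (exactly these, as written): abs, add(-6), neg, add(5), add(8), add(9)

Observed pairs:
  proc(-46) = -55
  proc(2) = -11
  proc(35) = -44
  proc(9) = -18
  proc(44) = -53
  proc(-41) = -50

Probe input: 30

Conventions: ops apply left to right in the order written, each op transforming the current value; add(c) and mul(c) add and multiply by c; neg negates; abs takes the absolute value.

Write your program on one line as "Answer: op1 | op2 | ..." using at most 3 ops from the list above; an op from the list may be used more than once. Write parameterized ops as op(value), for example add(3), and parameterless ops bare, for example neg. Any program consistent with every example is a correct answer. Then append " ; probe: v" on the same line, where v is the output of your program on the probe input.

abs | add(9) | neg ; probe: -39

Check, running the answer program on each example:
  -46 -> 46 -> 55 -> -55
  2 -> 2 -> 11 -> -11
  35 -> 35 -> 44 -> -44
  9 -> 9 -> 18 -> -18
  44 -> 44 -> 53 -> -53
  -41 -> 41 -> 50 -> -50
  probe: 30 -> 30 -> 39 -> -39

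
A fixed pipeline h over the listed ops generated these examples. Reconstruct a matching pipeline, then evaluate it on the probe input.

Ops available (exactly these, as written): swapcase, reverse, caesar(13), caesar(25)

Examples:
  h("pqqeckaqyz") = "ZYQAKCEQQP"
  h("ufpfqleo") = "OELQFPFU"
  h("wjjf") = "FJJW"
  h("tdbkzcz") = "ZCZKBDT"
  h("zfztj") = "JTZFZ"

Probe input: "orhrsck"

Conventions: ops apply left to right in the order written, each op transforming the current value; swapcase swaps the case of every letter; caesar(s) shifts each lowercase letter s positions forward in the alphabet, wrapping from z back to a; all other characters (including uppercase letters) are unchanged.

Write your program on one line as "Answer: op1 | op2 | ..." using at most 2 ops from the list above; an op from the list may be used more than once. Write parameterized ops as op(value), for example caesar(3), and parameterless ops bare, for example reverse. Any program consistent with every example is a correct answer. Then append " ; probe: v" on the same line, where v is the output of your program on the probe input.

swapcase | reverse ; probe: "KCSRHRO"

Check, running the answer program on each example:
  "pqqeckaqyz" -> "PQQECKAQYZ" -> "ZYQAKCEQQP"
  "ufpfqleo" -> "UFPFQLEO" -> "OELQFPFU"
  "wjjf" -> "WJJF" -> "FJJW"
  "tdbkzcz" -> "TDBKZCZ" -> "ZCZKBDT"
  "zfztj" -> "ZFZTJ" -> "JTZFZ"
  probe: "orhrsck" -> "ORHRSCK" -> "KCSRHRO"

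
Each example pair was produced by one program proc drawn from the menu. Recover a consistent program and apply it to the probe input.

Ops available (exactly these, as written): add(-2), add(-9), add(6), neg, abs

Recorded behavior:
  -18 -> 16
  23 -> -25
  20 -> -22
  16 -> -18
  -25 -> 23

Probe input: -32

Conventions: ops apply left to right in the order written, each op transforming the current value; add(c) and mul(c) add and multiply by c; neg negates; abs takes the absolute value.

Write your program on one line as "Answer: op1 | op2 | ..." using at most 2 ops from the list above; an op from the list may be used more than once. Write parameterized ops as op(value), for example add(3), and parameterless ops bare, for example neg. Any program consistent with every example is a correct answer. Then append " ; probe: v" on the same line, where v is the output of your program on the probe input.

neg | add(-2) ; probe: 30

Check, running the answer program on each example:
  -18 -> 18 -> 16
  23 -> -23 -> -25
  20 -> -20 -> -22
  16 -> -16 -> -18
  -25 -> 25 -> 23
  probe: -32 -> 32 -> 30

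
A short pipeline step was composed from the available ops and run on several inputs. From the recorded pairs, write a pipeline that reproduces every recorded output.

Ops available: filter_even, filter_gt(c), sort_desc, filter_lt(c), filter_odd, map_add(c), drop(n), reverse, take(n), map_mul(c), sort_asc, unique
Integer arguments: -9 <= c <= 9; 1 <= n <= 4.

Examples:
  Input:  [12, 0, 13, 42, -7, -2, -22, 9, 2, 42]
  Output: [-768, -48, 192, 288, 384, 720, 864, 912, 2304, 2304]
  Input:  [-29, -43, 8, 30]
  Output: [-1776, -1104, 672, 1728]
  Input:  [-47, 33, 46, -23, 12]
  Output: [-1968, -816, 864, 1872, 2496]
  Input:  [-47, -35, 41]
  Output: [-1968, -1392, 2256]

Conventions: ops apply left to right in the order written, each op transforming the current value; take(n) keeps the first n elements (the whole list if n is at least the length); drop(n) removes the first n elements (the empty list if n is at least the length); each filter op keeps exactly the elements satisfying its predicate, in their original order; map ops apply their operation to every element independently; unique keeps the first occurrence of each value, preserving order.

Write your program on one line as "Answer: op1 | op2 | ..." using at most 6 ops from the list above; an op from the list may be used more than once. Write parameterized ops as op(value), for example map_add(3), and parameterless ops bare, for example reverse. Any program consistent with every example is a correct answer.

map_add(6) | map_mul(6) | map_mul(8) | sort_desc | reverse

Check, running the answer program on each example:
  [12, 0, 13, 42, -7, -2, -22, 9, 2, 42] -> [18, 6, 19, 48, -1, 4, -16, 15, 8, 48] -> [108, 36, 114, 288, -6, 24, -96, 90, 48, 288] -> [864, 288, 912, 2304, -48, 192, -768, 720, 384, 2304] -> [2304, 2304, 912, 864, 720, 384, 288, 192, -48, -768] -> [-768, -48, 192, 288, 384, 720, 864, 912, 2304, 2304]
  [-29, -43, 8, 30] -> [-23, -37, 14, 36] -> [-138, -222, 84, 216] -> [-1104, -1776, 672, 1728] -> [1728, 672, -1104, -1776] -> [-1776, -1104, 672, 1728]
  [-47, 33, 46, -23, 12] -> [-41, 39, 52, -17, 18] -> [-246, 234, 312, -102, 108] -> [-1968, 1872, 2496, -816, 864] -> [2496, 1872, 864, -816, -1968] -> [-1968, -816, 864, 1872, 2496]
  [-47, -35, 41] -> [-41, -29, 47] -> [-246, -174, 282] -> [-1968, -1392, 2256] -> [2256, -1392, -1968] -> [-1968, -1392, 2256]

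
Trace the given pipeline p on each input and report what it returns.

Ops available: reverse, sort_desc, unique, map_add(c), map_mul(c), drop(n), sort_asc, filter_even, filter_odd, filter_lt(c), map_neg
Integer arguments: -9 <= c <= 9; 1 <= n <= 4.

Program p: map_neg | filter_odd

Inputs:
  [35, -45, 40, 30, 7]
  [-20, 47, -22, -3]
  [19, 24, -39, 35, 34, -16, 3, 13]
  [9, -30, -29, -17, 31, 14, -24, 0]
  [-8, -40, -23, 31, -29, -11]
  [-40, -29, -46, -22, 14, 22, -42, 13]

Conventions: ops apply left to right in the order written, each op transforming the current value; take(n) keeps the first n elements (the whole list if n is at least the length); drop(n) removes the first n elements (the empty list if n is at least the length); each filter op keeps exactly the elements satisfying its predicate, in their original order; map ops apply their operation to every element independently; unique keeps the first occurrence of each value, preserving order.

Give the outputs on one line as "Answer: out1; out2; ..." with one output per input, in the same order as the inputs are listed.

Execution, op by op:
  [35, -45, 40, 30, 7] -> [-35, 45, -40, -30, -7] -> [-35, 45, -7]
  [-20, 47, -22, -3] -> [20, -47, 22, 3] -> [-47, 3]
  [19, 24, -39, 35, 34, -16, 3, 13] -> [-19, -24, 39, -35, -34, 16, -3, -13] -> [-19, 39, -35, -3, -13]
  [9, -30, -29, -17, 31, 14, -24, 0] -> [-9, 30, 29, 17, -31, -14, 24, 0] -> [-9, 29, 17, -31]
  [-8, -40, -23, 31, -29, -11] -> [8, 40, 23, -31, 29, 11] -> [23, -31, 29, 11]
  [-40, -29, -46, -22, 14, 22, -42, 13] -> [40, 29, 46, 22, -14, -22, 42, -13] -> [29, -13]

[-35, 45, -7]; [-47, 3]; [-19, 39, -35, -3, -13]; [-9, 29, 17, -31]; [23, -31, 29, 11]; [29, -13]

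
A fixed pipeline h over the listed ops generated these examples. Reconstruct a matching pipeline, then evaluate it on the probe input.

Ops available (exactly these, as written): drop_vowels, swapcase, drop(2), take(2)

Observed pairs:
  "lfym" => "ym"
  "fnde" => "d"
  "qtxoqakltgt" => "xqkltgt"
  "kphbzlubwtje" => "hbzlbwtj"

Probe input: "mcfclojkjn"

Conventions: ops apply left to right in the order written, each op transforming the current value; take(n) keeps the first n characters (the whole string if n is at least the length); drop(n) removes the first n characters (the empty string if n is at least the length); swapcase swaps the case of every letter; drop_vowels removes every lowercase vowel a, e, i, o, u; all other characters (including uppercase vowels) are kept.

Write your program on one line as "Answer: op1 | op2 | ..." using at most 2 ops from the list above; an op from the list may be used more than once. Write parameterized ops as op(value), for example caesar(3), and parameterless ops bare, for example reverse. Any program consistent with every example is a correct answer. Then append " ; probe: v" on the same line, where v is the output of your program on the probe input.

drop_vowels | drop(2) ; probe: "fcljkjn"

Check, running the answer program on each example:
  "lfym" -> "lfym" -> "ym"
  "fnde" -> "fnd" -> "d"
  "qtxoqakltgt" -> "qtxqkltgt" -> "xqkltgt"
  "kphbzlubwtje" -> "kphbzlbwtj" -> "hbzlbwtj"
  probe: "mcfclojkjn" -> "mcfcljkjn" -> "fcljkjn"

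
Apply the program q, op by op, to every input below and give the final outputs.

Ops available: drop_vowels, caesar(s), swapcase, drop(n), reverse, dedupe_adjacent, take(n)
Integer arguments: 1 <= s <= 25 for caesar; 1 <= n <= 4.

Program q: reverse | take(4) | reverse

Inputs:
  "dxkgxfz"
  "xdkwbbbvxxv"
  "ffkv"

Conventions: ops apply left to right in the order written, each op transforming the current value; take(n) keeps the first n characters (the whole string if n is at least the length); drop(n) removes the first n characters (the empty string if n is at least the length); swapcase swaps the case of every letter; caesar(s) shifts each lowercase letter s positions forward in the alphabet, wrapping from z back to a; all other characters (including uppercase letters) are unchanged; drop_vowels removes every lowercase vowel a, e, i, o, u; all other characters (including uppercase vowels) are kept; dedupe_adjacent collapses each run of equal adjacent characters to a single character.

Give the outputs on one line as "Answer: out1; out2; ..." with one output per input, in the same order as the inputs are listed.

Execution, op by op:
  "dxkgxfz" -> "zfxgkxd" -> "zfxg" -> "gxfz"
  "xdkwbbbvxxv" -> "vxxvbbbwkdx" -> "vxxv" -> "vxxv"
  "ffkv" -> "vkff" -> "vkff" -> "ffkv"

"gxfz"; "vxxv"; "ffkv"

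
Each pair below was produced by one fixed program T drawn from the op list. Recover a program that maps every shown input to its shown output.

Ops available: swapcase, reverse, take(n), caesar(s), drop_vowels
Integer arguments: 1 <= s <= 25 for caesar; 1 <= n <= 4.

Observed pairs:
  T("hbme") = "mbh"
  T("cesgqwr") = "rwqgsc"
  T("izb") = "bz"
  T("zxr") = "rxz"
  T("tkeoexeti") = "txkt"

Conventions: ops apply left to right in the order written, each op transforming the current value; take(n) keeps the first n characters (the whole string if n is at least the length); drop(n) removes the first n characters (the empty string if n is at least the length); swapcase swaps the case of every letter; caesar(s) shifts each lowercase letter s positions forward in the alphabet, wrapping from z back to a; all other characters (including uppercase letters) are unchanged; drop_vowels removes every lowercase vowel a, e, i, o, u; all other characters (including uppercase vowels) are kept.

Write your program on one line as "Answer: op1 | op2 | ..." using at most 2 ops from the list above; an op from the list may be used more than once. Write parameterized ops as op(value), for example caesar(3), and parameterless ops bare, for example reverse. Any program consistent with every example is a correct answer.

drop_vowels | reverse

Check, running the answer program on each example:
  "hbme" -> "hbm" -> "mbh"
  "cesgqwr" -> "csgqwr" -> "rwqgsc"
  "izb" -> "zb" -> "bz"
  "zxr" -> "zxr" -> "rxz"
  "tkeoexeti" -> "tkxt" -> "txkt"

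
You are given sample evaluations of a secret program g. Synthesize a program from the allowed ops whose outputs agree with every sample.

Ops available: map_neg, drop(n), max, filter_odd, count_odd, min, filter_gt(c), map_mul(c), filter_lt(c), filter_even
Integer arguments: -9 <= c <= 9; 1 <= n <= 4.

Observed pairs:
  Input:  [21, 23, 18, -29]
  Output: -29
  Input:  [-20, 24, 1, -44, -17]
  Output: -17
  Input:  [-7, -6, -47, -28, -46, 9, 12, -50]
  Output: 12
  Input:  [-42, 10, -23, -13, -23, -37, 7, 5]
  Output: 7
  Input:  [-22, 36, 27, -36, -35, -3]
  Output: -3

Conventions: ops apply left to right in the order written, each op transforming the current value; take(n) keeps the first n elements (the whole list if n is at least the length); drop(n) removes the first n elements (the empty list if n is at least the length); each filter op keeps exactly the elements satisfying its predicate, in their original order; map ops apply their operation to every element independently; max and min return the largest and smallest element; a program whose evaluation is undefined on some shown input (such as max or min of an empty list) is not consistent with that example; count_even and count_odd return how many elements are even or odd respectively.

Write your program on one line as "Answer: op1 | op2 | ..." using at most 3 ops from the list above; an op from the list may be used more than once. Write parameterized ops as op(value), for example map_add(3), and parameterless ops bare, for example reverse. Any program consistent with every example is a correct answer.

drop(3) | max

Check, running the answer program on each example:
  [21, 23, 18, -29] -> [-29] -> -29
  [-20, 24, 1, -44, -17] -> [-44, -17] -> -17
  [-7, -6, -47, -28, -46, 9, 12, -50] -> [-28, -46, 9, 12, -50] -> 12
  [-42, 10, -23, -13, -23, -37, 7, 5] -> [-13, -23, -37, 7, 5] -> 7
  [-22, 36, 27, -36, -35, -3] -> [-36, -35, -3] -> -3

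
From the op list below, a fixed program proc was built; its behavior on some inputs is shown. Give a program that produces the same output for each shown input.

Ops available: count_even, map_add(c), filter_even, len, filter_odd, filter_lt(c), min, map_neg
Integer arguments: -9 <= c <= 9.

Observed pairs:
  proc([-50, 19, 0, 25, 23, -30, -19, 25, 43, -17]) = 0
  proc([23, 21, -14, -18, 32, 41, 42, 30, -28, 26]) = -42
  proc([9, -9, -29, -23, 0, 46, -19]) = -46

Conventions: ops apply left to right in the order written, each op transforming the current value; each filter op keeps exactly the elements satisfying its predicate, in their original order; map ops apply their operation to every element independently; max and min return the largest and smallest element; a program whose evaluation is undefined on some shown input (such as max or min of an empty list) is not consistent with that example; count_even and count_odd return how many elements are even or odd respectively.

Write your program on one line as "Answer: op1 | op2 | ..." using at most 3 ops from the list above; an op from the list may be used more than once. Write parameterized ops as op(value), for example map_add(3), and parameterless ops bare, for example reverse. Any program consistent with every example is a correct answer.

filter_even | map_neg | min

Check, running the answer program on each example:
  [-50, 19, 0, 25, 23, -30, -19, 25, 43, -17] -> [-50, 0, -30] -> [50, 0, 30] -> 0
  [23, 21, -14, -18, 32, 41, 42, 30, -28, 26] -> [-14, -18, 32, 42, 30, -28, 26] -> [14, 18, -32, -42, -30, 28, -26] -> -42
  [9, -9, -29, -23, 0, 46, -19] -> [0, 46] -> [0, -46] -> -46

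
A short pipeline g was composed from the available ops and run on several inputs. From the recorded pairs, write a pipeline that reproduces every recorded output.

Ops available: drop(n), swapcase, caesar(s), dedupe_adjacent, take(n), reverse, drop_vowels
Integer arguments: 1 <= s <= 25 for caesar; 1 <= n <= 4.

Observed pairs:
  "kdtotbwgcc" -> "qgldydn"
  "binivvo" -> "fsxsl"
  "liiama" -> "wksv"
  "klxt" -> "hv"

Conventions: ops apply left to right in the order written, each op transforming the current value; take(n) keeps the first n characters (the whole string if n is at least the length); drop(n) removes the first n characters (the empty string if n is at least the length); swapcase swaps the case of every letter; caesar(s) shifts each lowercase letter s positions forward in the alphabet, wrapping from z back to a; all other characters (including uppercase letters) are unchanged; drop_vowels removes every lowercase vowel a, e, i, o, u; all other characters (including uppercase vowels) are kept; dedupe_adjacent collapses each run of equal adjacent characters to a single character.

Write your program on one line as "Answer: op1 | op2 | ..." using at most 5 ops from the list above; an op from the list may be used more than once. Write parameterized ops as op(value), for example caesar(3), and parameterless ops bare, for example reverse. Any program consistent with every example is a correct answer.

caesar(10) | reverse | dedupe_adjacent | drop_vowels | drop(1)

Check, running the answer program on each example:
  "kdtotbwgcc" -> "undydlgqmm" -> "mmqgldydnu" -> "mqgldydnu" -> "mqgldydn" -> "qgldydn"
  "binivvo" -> "lsxsffy" -> "yffsxsl" -> "yfsxsl" -> "yfsxsl" -> "fsxsl"
  "liiama" -> "vsskwk" -> "kwkssv" -> "kwksv" -> "kwksv" -> "wksv"
  "klxt" -> "uvhd" -> "dhvu" -> "dhvu" -> "dhv" -> "hv"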